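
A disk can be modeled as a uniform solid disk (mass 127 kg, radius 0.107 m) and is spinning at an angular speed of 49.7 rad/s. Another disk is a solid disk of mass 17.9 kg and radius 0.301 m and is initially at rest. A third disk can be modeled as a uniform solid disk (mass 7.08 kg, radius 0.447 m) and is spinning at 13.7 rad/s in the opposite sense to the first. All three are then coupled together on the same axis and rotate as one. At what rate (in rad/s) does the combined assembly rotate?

|ω_f| ≈ 11.8 rad/s

No external torque acts about the common axis, so total angular momentum is conserved.
Moments of inertia: I_A = ½(127)(0.107)² = 0.7270 kg·m²; I_B = ½(17.9)(0.301)² = 0.8109 kg·m²; I_C = ½(7.08)(0.447)² = 0.7073 kg·m².
Taking A's sense as positive: L = (0.7270)(49.7) − (0.7073)(13.7) = 26.44 kg·m²·rad/s.
Combined I = 0.7270 + 0.8109 + 0.7073 = 2.245 kg·m².
ω_f = L / I = 26.44 / 2.245 = 11.78 rad/s.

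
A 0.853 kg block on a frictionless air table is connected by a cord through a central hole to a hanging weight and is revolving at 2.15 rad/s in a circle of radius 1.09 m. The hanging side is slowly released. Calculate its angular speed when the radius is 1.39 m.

ω₂ ≈ 1.32 rad/s

No torque about the axis ⇒ m r₁² ω₁ = m r₂² ω₂.
ω₂ = ω₁ (r₁/r₂)² = (2.15)(1.09/1.39)² = 1.322 rad/s.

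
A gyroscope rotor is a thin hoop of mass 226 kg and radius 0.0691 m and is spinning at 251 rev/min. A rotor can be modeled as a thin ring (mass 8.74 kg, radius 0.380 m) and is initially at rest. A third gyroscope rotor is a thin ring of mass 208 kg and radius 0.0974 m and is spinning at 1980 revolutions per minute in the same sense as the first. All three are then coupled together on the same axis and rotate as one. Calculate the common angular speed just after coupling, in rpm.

|ω_f| ≈ 968 rpm

No external torque acts about the common axis, so total angular momentum is conserved.
Moments of inertia: I_A = (226)(0.0691)² = 1.079 kg·m²; I_B = (8.74)(0.380)² = 1.262 kg·m²; I_C = (208)(0.0974)² = 1.973 kg·m².
Taking A's sense as positive: L = (1.079)(251) + (1.973)(1980) = 4178 kg·m²·rpm.
Combined I = 1.079 + 1.262 + 1.973 = 4.314 kg·m².
ω_f = L / I = 4178 / 4.314 = 968.4 rpm.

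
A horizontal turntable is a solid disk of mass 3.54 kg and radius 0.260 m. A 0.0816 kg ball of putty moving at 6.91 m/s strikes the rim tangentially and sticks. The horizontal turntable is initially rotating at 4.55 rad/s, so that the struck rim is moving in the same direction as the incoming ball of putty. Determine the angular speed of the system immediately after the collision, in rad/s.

About the axle the impulsive forces during the collision are internal, so angular momentum about that axis is conserved.
I_p = ½(3.54)(0.260)² = 0.1197 kg·m². Taking the sense of the ball of putty's angular momentum as positive, L_{ball} = m v R = (0.0816)(6.91)(0.260) = 0.1466 kg·m²/s.
L_i = +I_p ω_p + m v R = +(0.1197)(4.55) + 0.1466 = 0.6910 kg·m²/s.
After sticking, I_f = I_p + m R² = 0.1197 + (0.0816)(0.260)² = 0.1252 kg·m².
ω_f = L_i / I_f = 0.6910 / 0.1252 = 5.521 rad/s.

|ω_f| ≈ 5.52 rad/s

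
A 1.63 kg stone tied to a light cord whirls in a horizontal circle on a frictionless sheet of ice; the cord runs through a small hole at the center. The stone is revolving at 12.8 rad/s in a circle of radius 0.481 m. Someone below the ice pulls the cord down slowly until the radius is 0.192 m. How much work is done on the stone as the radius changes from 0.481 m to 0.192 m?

W ≈ 163 J

The constraining force is radial, so m r² ω about the center is conserved.
ω₂ = ω₁ (r₁/r₂)² = (12.8)(0.481/0.192)² = 80.33 rad/s.
W = ΔKE = ½m(v₂² − v₁²) = 163.0 J.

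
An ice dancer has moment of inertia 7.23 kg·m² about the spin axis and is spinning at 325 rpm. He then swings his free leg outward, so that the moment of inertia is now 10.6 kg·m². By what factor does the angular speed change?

ω₂/ω₁ ≈ 0.682

With no external torque about the axis, L is conserved: I₁ω₁ = I₂ω₂.
ω₂/ω₁ = I₁/I₂ = 7.230 / 10.60 = 0.6821.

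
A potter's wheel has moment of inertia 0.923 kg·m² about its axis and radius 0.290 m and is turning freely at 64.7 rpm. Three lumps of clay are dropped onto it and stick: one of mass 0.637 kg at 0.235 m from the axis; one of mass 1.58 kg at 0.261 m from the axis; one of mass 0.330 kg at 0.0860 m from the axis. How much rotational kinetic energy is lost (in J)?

energy lost ≈ 2.88 J

No external torque acts about the axis; L_before = L_after.
Added inertia Σmr² = (0.637)(0.235)² + (1.58)(0.261)² + (0.330)(0.0860)² = 0.1453 kg·m²; I_f = 0.9230 + 0.1453 = 1.068 kg·m².
ω_f = I_p ω_i / I_f = (0.9230)(64.7) / 1.068 = 55.90 rpm.
KE_i = ½(0.9230)(6.775 rad/s)² = 21.19 J; KE_f = ½(1.068)(5.854)² = 18.30 J.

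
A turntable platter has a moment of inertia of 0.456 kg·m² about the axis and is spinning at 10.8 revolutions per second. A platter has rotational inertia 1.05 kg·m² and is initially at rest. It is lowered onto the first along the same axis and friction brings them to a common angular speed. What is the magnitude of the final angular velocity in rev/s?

No external torque acts about the common axis, so total angular momentum is conserved.
Taking A's sense as positive: L = (0.4560)(10.8) = 4.925 kg·m²·rev/s.
Combined I = 0.4560 + 1.050 = 1.506 kg·m².
ω_f = L / I = 4.925 / 1.506 = 3.270 rev/s.

|ω_f| ≈ 3.27 rev/s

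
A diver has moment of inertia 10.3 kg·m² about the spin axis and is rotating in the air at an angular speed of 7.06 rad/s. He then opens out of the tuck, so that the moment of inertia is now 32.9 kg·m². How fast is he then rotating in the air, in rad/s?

ω₂ ≈ 2.21 rad/s

No external torque acts about the spin axis, so angular momentum is conserved.
ω₂ = I₁ω₁ / I₂ = (10.30)(7.06 rad/s) / (32.90) = 2.210 rad/s.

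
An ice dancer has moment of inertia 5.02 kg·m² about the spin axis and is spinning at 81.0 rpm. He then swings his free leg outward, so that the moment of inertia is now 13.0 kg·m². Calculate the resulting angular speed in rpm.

With no external torque about the axis, L is conserved: I₁ω₁ = I₂ω₂.
ω₂ = I₁ω₁ / I₂ = (5.020)(81.0 rpm) / (13.00) = 31.28 rpm.

ω₂ ≈ 31.3 rpm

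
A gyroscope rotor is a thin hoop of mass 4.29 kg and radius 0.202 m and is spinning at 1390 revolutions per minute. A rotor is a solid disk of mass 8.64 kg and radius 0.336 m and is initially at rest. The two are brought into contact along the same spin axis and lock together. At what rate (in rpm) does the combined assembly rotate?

|ω_f| ≈ 367 rpm

No external torque acts about the common axis, so total angular momentum is conserved.
Moments of inertia: I_A = (4.29)(0.202)² = 0.1750 kg·m²; I_B = ½(8.64)(0.336)² = 0.4877 kg·m².
Taking A's sense as positive: L = (0.1750)(1390) = 243.3 kg·m²·rpm.
Combined I = 0.1750 + 0.4877 = 0.6628 kg·m².
ω_f = L / I = 243.3 / 0.6628 = 367.1 rpm.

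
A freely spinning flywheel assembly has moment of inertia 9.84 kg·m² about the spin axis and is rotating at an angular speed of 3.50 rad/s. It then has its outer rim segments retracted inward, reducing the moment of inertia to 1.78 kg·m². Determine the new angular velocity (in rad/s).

ω₂ ≈ 19.3 rad/s

No external torque acts about the spin axis, so angular momentum is conserved.
ω₂ = I₁ω₁ / I₂ = (9.840)(3.50 rad/s) / (1.780) = 19.35 rad/s.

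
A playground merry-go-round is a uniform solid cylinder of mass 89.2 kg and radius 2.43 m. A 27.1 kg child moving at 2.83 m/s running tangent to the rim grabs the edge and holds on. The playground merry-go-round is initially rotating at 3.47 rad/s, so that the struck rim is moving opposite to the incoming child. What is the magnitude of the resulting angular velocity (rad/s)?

|ω_f| ≈ 1.72 rad/s

The axle reaction passes through the axle and exerts no torque about it; angular momentum about the axle is conserved through the impact.
I_p = ½(89.2)(2.43)² = 263.4 kg·m². Taking the sense of the child's angular momentum as positive, L_{child} = m v R = (27.1)(2.83)(2.43) = 186.4 kg·m²/s.
L_i = −I_p ω_p + m v R = −(263.4)(3.47) + 186.4 = -727.5 kg·m²/s.
After sticking, I_f = I_p + m R² = 263.4 + (27.1)(2.43)² = 423.4 kg·m².
ω_f = L_i / I_f = -727.5 / 423.4 = -1.718 rad/s.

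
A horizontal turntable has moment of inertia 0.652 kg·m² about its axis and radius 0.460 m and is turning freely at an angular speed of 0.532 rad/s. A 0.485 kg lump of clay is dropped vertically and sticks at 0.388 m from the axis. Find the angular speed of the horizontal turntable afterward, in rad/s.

No external torque acts about the axis; L_before = L_after.
Added inertia Σmr² = (0.485)(0.388)² = 0.07301 kg·m²; I_f = 0.6520 + 0.07301 = 0.7250 kg·m².
ω_f = I_p ω_i / I_f = (0.6520)(0.532) / 0.7250 = 0.4784 rad/s.

ω_f ≈ 0.478 rad/s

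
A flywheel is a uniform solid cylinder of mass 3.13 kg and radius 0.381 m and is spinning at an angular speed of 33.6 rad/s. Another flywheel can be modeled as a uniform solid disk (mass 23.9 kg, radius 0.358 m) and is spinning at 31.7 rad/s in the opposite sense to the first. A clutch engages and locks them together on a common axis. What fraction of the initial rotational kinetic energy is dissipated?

fraction ≈ 0.470

No external torque acts about the common axis, so total angular momentum is conserved.
Moments of inertia: I_A = ½(3.13)(0.381)² = 0.2272 kg·m²; I_B = ½(23.9)(0.358)² = 1.532 kg·m².
Taking A's sense as positive: L = (0.2272)(33.6) − (1.532)(31.7) = -40.92 kg·m²·rad/s.
Combined I = 0.2272 + 1.532 = 1.759 kg·m².
ω_f = L / I = -40.92 / 1.759 = -23.27 rad/s.
KE_i = ½ΣIω² = 897.8 J; KE_f = ½(1.759)(23.27)² = 476.0 J.
Fraction dissipated = (KE_i − KE_f)/KE_i = 0.4698.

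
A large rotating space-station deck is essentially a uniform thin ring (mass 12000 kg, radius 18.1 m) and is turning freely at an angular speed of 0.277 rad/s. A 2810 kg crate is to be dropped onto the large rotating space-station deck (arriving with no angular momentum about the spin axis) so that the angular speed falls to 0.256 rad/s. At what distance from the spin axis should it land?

r ≈ 10.7 m

The added mass arrives with no angular momentum about the spin axis, and any external torque about the spin axis is negligible, so the system's angular momentum is conserved.
I_p = (12000)(18.1)² = 3.931e+06 kg·m².
I_p ω_i = (I_p + m r²) ω_f ⇒ m r² = I_p(ω_i/ω_f − 1) = 3.931e+06(0.277/0.256 − 1) = 3.225e+05 kg·m².
r = √(3.225e+05/2810) = 10.71 m.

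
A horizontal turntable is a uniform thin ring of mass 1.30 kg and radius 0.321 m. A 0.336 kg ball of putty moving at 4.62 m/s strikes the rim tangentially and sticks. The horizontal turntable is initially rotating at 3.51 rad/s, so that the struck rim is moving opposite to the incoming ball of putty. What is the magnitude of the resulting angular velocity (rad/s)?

|ω_f| ≈ 0.167 rad/s

About the axle the impulsive forces during the collision are internal, so angular momentum about that axis is conserved.
I_p = (1.30)(0.321)² = 0.1340 kg·m². Taking the sense of the ball of putty's angular momentum as positive, L_{ball} = m v R = (0.336)(4.62)(0.321) = 0.4983 kg·m²/s.
L_i = −I_p ω_p + m v R = −(0.1340)(3.51) + 0.4983 = 0.02812 kg·m²/s.
After sticking, I_f = I_p + m R² = 0.1340 + (0.336)(0.321)² = 0.1686 kg·m².
ω_f = L_i / I_f = 0.02812 / 0.1686 = 0.1668 rad/s.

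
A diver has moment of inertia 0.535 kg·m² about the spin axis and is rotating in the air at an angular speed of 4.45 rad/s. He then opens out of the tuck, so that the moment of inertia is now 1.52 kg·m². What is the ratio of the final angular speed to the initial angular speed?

No external torque acts about the spin axis, so angular momentum is conserved.
ω₂/ω₁ = I₁/I₂ = 0.5350 / 1.520 = 0.3520.

ω₂/ω₁ ≈ 0.352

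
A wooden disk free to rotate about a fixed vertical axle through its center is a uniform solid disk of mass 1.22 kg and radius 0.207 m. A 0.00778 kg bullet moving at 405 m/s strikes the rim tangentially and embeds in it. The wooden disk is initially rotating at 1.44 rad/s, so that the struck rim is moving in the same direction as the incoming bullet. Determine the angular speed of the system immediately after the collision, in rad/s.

|ω_f| ≈ 26.1 rad/s

The axle reaction passes through the axle and exerts no torque about it; angular momentum about the axle is conserved through the impact.
I_p = ½(1.22)(0.207)² = 0.02614 kg·m². Taking the sense of the bullet's angular momentum as positive, L_{bullet} = m v R = (0.00778)(405)(0.207) = 0.6522 kg·m²/s.
L_i = +I_p ω_p + m v R = +(0.02614)(1.44) + 0.6522 = 0.6899 kg·m²/s.
After sticking, I_f = I_p + m R² = 0.02614 + (0.00778)(0.207)² = 0.02647 kg·m².
ω_f = L_i / I_f = 0.6899 / 0.02647 = 26.06 rad/s.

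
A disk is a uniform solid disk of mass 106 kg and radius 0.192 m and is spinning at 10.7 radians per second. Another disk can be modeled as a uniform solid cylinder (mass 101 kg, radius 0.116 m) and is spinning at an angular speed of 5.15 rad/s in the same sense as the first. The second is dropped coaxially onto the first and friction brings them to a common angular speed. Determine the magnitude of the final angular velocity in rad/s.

|ω_f| ≈ 9.27 rad/s

The coupling torques are internal; angular momentum about the shared axis is conserved.
Moments of inertia: I_A = ½(106)(0.192)² = 1.954 kg·m²; I_B = ½(101)(0.116)² = 0.6795 kg·m².
Taking A's sense as positive: L = (1.954)(10.7) + (0.6795)(5.15) = 24.41 kg·m²·rad/s.
Combined I = 1.954 + 0.6795 = 2.633 kg·m².
ω_f = L / I = 24.41 / 2.633 = 9.268 rad/s.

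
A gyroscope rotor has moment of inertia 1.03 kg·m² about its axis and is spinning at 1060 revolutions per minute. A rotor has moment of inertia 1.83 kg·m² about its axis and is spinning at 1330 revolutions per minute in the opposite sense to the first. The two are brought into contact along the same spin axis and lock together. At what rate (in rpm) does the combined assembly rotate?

The coupling torques are internal; angular momentum about the shared axis is conserved.
Taking A's sense as positive: L = (1.030)(1060) − (1.830)(1330) = -1342 kg·m²·rpm.
Combined I = 1.030 + 1.830 = 2.860 kg·m².
ω_f = L / I = -1342 / 2.860 = -469.3 rpm.

|ω_f| ≈ 469 rpm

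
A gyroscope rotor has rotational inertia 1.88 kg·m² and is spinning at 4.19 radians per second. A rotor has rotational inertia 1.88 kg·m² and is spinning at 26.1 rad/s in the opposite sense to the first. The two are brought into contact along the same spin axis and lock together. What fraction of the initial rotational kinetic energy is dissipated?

No external torque acts about the common axis, so total angular momentum is conserved.
Taking A's sense as positive: L = (1.880)(4.19) − (1.880)(26.1) = -41.19 kg·m²·rad/s.
Combined I = 1.880 + 1.880 = 3.760 kg·m².
ω_f = L / I = -41.19 / 3.760 = -10.96 rad/s.
KE_i = ½ΣIω² = 656.8 J; KE_f = ½(3.760)(10.96)² = 225.6 J.
Fraction dissipated = (KE_i − KE_f)/KE_i = 0.6565.

fraction ≈ 0.657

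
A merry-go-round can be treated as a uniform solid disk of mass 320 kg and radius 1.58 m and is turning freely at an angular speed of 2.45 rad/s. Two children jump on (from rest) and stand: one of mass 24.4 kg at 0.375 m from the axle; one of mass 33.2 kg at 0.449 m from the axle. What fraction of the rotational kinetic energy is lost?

fraction ≈ 0.0247

The added mass arrives with no angular momentum about the axle, and any external torque about the axle is negligible, so the system's angular momentum is conserved.
I_p = ½(320)(1.58)² = 399.4 kg·m².
Added inertia Σmr² = (24.4)(0.375)² + (33.2)(0.449)² = 10.12 kg·m²; I_f = 399.4 + 10.12 = 409.5 kg·m².
ω_f = I_p ω_i / I_f = (399.4)(2.45) / 409.5 = 2.389 rad/s.
KE_i = ½(399.4)(2.450 rad/s)² = 1199 J; KE_f = ½(409.5)(2.389)² = 1169 J.
Fraction lost = 0.02472.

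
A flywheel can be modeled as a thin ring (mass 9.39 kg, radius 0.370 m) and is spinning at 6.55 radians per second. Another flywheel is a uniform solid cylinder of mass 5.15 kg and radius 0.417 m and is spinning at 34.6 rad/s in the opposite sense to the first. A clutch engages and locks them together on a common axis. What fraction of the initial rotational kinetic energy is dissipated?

No external torque acts about the common axis, so total angular momentum is conserved.
Moments of inertia: I_A = (9.39)(0.370)² = 1.285 kg·m²; I_B = ½(5.15)(0.417)² = 0.4478 kg·m².
Taking A's sense as positive: L = (1.285)(6.55) − (0.4478)(34.6) = -7.073 kg·m²·rad/s.
Combined I = 1.285 + 0.4478 = 1.733 kg·m².
ω_f = L / I = -7.073 / 1.733 = -4.081 rad/s.
KE_i = ½ΣIω² = 295.6 J; KE_f = ½(1.733)(4.081)² = 14.43 J.
Fraction dissipated = (KE_i − KE_f)/KE_i = 0.9512.

fraction ≈ 0.951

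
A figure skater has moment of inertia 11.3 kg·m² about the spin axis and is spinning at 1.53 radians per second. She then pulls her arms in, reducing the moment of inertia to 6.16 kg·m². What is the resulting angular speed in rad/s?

ω₂ ≈ 2.81 rad/s

No external torque acts about the spin axis, so angular momentum is conserved.
ω₂ = I₁ω₁ / I₂ = (11.30)(1.53 rad/s) / (6.160) = 2.807 rad/s.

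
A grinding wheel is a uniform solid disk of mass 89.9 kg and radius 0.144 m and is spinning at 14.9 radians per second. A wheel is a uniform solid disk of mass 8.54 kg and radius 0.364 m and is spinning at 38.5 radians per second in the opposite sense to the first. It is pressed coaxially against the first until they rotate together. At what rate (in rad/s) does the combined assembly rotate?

No external torque acts about the common axis, so total angular momentum is conserved.
Moments of inertia: I_A = ½(89.9)(0.144)² = 0.9321 kg·m²; I_B = ½(8.54)(0.364)² = 0.5658 kg·m².
Taking A's sense as positive: L = (0.9321)(14.9) − (0.5658)(38.5) = -7.894 kg·m²·rad/s.
Combined I = 0.9321 + 0.5658 = 1.498 kg·m².
ω_f = L / I = -7.894 / 1.498 = -5.270 rad/s.

|ω_f| ≈ 5.27 rad/s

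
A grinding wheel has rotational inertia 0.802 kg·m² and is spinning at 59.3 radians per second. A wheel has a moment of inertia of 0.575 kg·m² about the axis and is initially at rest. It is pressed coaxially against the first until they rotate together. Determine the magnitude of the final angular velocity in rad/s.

The coupling torques are internal; angular momentum about the shared axis is conserved.
Taking A's sense as positive: L = (0.8020)(59.3) = 47.56 kg·m²·rad/s.
Combined I = 0.8020 + 0.5750 = 1.377 kg·m².
ω_f = L / I = 47.56 / 1.377 = 34.54 rad/s.

|ω_f| ≈ 34.5 rad/s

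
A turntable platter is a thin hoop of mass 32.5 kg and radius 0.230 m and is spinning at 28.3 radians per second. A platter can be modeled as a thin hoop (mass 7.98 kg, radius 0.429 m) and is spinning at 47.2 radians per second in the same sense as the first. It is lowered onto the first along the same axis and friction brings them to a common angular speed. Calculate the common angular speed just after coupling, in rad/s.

|ω_f| ≈ 37.0 rad/s

No external torque acts about the common axis, so total angular momentum is conserved.
Moments of inertia: I_A = (32.5)(0.230)² = 1.719 kg·m²; I_B = (7.98)(0.429)² = 1.469 kg·m².
Taking A's sense as positive: L = (1.719)(28.3) + (1.469)(47.2) = 118.0 kg·m²·rad/s.
Combined I = 1.719 + 1.469 = 3.188 kg·m².
ω_f = L / I = 118.0 / 3.188 = 37.01 rad/s.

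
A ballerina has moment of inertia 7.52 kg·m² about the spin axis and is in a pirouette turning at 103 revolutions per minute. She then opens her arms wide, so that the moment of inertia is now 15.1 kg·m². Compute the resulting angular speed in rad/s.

Angular momentum about the spin axis is conserved since the torque about it is zero.
ω₂ = I₁ω₁ / I₂ = (7.520)(103 rpm) / (15.10) = 51.30 rpm = 5.372 rad/s.

ω₂ ≈ 5.37 rad/s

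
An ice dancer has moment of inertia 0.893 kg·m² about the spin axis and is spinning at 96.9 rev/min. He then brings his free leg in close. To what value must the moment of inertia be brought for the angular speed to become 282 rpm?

I₂ ≈ 0.307 kg·m²

No external torque acts about the spin axis, so angular momentum is conserved.
I₂ = I₁ω₁ / ω₂ = (0.893)(96.9) / (282) = 0.3069 kg·m².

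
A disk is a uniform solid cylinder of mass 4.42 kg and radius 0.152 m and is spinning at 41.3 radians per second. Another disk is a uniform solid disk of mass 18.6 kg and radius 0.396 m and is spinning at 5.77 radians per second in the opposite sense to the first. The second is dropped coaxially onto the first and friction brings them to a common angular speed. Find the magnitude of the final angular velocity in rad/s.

The coupling torques are internal; angular momentum about the shared axis is conserved.
Moments of inertia: I_A = ½(4.42)(0.152)² = 0.05106 kg·m²; I_B = ½(18.6)(0.396)² = 1.458 kg·m².
Taking A's sense as positive: L = (0.05106)(41.3) − (1.458)(5.77) = -6.306 kg·m²·rad/s.
Combined I = 0.05106 + 1.458 = 1.509 kg·m².
ω_f = L / I = -6.306 / 1.509 = -4.178 rad/s.

|ω_f| ≈ 4.18 rad/s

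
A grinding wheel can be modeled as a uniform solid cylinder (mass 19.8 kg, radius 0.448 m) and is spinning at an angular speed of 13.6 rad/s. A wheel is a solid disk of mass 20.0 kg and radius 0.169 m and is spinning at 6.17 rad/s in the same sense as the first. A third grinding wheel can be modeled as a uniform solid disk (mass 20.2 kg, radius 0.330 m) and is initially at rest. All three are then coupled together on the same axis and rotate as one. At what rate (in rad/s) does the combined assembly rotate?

|ω_f| ≈ 8.54 rad/s

The coupling torques are internal; angular momentum about the shared axis is conserved.
Moments of inertia: I_A = ½(19.8)(0.448)² = 1.987 kg·m²; I_B = ½(20.0)(0.169)² = 0.2856 kg·m²; I_C = ½(20.2)(0.330)² = 1.100 kg·m².
Taking A's sense as positive: L = (1.987)(13.6) + (0.2856)(6.17) = 28.79 kg·m²·rad/s.
Combined I = 1.987 + 0.2856 + 1.100 = 3.372 kg·m².
ω_f = L / I = 28.79 / 3.372 = 8.535 rad/s.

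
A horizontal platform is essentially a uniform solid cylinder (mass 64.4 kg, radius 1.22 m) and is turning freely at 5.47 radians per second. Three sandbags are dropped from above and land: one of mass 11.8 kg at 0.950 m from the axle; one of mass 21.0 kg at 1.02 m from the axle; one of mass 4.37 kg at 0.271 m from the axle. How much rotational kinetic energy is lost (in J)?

energy lost ≈ 291 J

No external torque acts about the axle; L_before = L_after.
I_p = ½(64.4)(1.22)² = 47.93 kg·m².
Added inertia Σmr² = (11.8)(0.950)² + (21.0)(1.02)² + (4.37)(0.271)² = 32.82 kg·m²; I_f = 47.93 + 32.82 = 80.75 kg·m².
ω_f = I_p ω_i / I_f = (47.93)(5.47) / 80.75 = 3.247 rad/s.
KE_i = ½(47.93)(5.470 rad/s)² = 717.0 J; KE_f = ½(80.75)(3.247)² = 425.6 J.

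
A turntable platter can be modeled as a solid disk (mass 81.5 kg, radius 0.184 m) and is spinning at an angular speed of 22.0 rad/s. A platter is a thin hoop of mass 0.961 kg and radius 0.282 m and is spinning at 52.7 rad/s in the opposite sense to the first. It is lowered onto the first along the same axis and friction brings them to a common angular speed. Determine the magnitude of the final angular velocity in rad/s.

No external torque acts about the common axis, so total angular momentum is conserved.
Moments of inertia: I_A = ½(81.5)(0.184)² = 1.380 kg·m²; I_B = (0.961)(0.282)² = 0.07642 kg·m².
Taking A's sense as positive: L = (1.380)(22.0) − (0.07642)(52.7) = 26.32 kg·m²·rad/s.
Combined I = 1.380 + 0.07642 = 1.456 kg·m².
ω_f = L / I = 26.32 / 1.456 = 18.08 rad/s.

|ω_f| ≈ 18.1 rad/s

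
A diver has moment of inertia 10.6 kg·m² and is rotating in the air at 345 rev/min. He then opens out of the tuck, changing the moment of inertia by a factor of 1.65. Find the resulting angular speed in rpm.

Angular momentum about the spin axis is conserved since the torque about it is zero.
I₂ = 1.65 × 10.6 = 17.49 kg·m².
ω₂ = I₁ω₁ / I₂ = (10.60)(345 rpm) / (17.49) = 209.1 rpm.

ω₂ ≈ 209 rpm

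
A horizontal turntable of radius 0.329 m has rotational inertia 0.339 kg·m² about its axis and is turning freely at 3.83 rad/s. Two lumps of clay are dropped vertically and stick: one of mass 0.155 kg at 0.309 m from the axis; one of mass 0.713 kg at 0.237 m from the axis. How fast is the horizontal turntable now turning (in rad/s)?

ω_f ≈ 3.30 rad/s

No external torque acts about the axis; L_before = L_after.
Added inertia Σmr² = (0.155)(0.309)² + (0.713)(0.237)² = 0.05485 kg·m²; I_f = 0.3390 + 0.05485 = 0.3938 kg·m².
ω_f = I_p ω_i / I_f = (0.3390)(3.83) / 0.3938 = 3.297 rad/s.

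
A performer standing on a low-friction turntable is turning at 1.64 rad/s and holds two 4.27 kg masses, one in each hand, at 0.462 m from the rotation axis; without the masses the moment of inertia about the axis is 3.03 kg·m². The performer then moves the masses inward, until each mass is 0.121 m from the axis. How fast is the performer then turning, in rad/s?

ω₂ ≈ 2.52 rad/s

Angular momentum about the spin axis is conserved since the torque about it is zero.
I₁ = 3.03 + 2(4.27)(0.462)² = 4.853 kg·m²; I₂ = 3.03 + 2(4.27)(0.121)² = 3.155 kg·m².
ω₂ = I₁ω₁ / I₂ = (4.853)(1.64 rad/s) / (3.155) = 2.523 rad/s.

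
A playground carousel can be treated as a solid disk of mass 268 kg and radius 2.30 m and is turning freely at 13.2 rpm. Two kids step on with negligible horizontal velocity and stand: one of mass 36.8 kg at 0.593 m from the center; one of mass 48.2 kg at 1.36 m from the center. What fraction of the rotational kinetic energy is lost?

fraction ≈ 0.126

The added mass arrives with no angular momentum about the center, and any external torque about the center is negligible, so the system's angular momentum is conserved.
I_p = ½(268)(2.30)² = 708.9 kg·m².
Added inertia Σmr² = (36.8)(0.593)² + (48.2)(1.36)² = 102.1 kg·m²; I_f = 708.9 + 102.1 = 811.0 kg·m².
ω_f = I_p ω_i / I_f = (708.9)(13.2) / 811.0 = 11.54 rpm.
KE_i = ½(708.9)(1.382 rad/s)² = 677.2 J; KE_f = ½(811.0)(1.208)² = 592.0 J.
Fraction lost = 0.1259.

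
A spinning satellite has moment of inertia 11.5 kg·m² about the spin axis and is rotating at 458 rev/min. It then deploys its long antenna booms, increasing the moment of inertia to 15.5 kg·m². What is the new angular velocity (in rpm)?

Angular momentum about the spin axis is conserved since the torque about it is zero.
ω₂ = I₁ω₁ / I₂ = (11.50)(458 rpm) / (15.50) = 339.8 rpm.

ω₂ ≈ 340 rpm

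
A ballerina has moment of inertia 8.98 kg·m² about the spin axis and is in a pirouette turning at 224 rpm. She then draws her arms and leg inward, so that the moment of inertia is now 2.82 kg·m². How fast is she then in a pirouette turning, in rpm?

Angular momentum about the spin axis is conserved since the torque about it is zero.
ω₂ = I₁ω₁ / I₂ = (8.980)(224 rpm) / (2.820) = 713.3 rpm.

ω₂ ≈ 713 rpm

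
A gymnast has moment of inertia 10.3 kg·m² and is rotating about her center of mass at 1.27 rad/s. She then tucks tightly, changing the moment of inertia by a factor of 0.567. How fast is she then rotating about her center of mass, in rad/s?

No external torque acts about the spin axis, so angular momentum is conserved.
I₂ = 0.567 × 10.3 = 5.840 kg·m².
ω₂ = I₁ω₁ / I₂ = (10.30)(1.27 rad/s) / (5.840) = 2.240 rad/s.

ω₂ ≈ 2.24 rad/s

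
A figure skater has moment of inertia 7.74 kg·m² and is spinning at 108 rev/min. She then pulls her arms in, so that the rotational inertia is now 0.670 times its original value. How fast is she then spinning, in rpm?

Angular momentum about the spin axis is conserved since the torque about it is zero.
I₂ = 0.670 × 7.74 = 5.186 kg·m².
ω₂ = I₁ω₁ / I₂ = (7.740)(108 rpm) / (5.186) = 161.2 rpm.

ω₂ ≈ 161 rpm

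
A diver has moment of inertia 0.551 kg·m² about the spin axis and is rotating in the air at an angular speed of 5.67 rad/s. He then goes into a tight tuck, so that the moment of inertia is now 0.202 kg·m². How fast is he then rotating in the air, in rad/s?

ω₂ ≈ 15.5 rad/s

No external torque acts about the spin axis, so angular momentum is conserved.
ω₂ = I₁ω₁ / I₂ = (0.5510)(5.67 rad/s) / (0.2020) = 15.47 rad/s.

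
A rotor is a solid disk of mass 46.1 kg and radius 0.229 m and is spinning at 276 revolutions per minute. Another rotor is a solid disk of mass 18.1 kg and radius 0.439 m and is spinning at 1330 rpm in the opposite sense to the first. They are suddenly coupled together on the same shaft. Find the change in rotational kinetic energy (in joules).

The coupling torques are internal; angular momentum about the shared axis is conserved.
Moments of inertia: I_A = ½(46.1)(0.229)² = 1.209 kg·m²; I_B = ½(18.1)(0.439)² = 1.744 kg·m².
Taking A's sense as positive: L = (1.209)(276) − (1.744)(1330) = -1986 kg·m²·rpm.
Combined I = 1.209 + 1.744 = 2.953 kg·m².
ω_f = L / I = -1986 / 2.953 = -672.6 rpm.
KE_i = ½ΣIω² = 17420 J; KE_f = ½(2.953)(70.43)² = 7324 J.

ΔKE ≈ -10100 J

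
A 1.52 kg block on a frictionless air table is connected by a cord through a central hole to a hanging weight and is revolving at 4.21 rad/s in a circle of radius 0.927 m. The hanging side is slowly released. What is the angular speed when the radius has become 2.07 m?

ω₂ ≈ 0.844 rad/s

No torque about the axis ⇒ m r₁² ω₁ = m r₂² ω₂.
ω₂ = ω₁ (r₁/r₂)² = (4.21)(0.927/2.07)² = 0.8443 rad/s.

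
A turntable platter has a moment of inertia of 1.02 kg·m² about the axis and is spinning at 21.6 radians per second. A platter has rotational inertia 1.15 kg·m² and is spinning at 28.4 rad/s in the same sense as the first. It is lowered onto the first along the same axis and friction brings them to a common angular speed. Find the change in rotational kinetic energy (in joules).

The coupling torques are internal; angular momentum about the shared axis is conserved.
Taking A's sense as positive: L = (1.020)(21.6) + (1.150)(28.4) = 54.69 kg·m²·rad/s.
Combined I = 1.020 + 1.150 = 2.170 kg·m².
ω_f = L / I = 54.69 / 2.170 = 25.20 rad/s.
KE_i = ½ΣIω² = 701.7 J; KE_f = ½(2.170)(25.20)² = 689.2 J.

ΔKE ≈ -12.5 J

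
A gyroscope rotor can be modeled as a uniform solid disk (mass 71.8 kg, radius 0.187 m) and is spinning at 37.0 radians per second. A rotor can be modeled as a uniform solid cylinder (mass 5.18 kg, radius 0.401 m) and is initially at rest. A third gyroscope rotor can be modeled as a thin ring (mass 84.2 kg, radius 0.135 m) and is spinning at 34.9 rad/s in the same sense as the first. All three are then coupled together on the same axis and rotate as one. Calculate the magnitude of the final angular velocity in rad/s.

|ω_f| ≈ 31.2 rad/s

No external torque acts about the common axis, so total angular momentum is conserved.
Moments of inertia: I_A = ½(71.8)(0.187)² = 1.255 kg·m²; I_B = ½(5.18)(0.401)² = 0.4165 kg·m²; I_C = (84.2)(0.135)² = 1.535 kg·m².
Taking A's sense as positive: L = (1.255)(37.0) + (1.535)(34.9) = 100.0 kg·m²·rad/s.
Combined I = 1.255 + 0.4165 + 1.535 = 3.206 kg·m².
ω_f = L / I = 100.0 / 3.206 = 31.19 rad/s.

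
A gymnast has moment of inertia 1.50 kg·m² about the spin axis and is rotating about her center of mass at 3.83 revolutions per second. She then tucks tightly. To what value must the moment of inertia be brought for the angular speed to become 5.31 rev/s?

With no external torque about the axis, L is conserved: I₁ω₁ = I₂ω₂.
I₂ = I₁ω₁ / ω₂ = (1.50)(3.83) / (5.31) = 1.082 kg·m².

I₂ ≈ 1.08 kg·m²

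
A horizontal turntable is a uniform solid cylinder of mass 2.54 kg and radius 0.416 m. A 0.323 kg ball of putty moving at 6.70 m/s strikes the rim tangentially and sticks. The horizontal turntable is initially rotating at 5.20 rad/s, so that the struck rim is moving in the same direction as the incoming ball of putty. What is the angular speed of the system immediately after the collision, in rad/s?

|ω_f| ≈ 7.41 rad/s

The axle reaction passes through the axle and exerts no torque about it; angular momentum about the axle is conserved through the impact.
I_p = ½(2.54)(0.416)² = 0.2198 kg·m². Taking the sense of the ball of putty's angular momentum as positive, L_{ball} = m v R = (0.323)(6.70)(0.416) = 0.9003 kg·m²/s.
L_i = +I_p ω_p + m v R = +(0.2198)(5.20) + 0.9003 = 2.043 kg·m²/s.
After sticking, I_f = I_p + m R² = 0.2198 + (0.323)(0.416)² = 0.2757 kg·m².
ω_f = L_i / I_f = 2.043 / 0.2757 = 7.411 rad/s.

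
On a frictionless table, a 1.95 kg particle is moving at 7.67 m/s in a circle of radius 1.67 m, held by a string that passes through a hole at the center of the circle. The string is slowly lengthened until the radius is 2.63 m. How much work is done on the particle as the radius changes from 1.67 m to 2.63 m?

Central (radial) force ⇒ zero torque about the center ⇒ m v r is constant.
v₂ = v₁ r₁ / r₂ = (7.67)(1.67) / (2.63) = 4.870 m/s.
W = ΔKE = ½m(v₂² − v₁²) = -34.23 J.

W ≈ -34.2 J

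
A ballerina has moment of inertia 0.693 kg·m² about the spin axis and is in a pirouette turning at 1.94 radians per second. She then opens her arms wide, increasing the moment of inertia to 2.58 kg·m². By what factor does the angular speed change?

No external torque acts about the spin axis, so angular momentum is conserved.
ω₂/ω₁ = I₁/I₂ = 0.6930 / 2.580 = 0.2686.

ω₂/ω₁ ≈ 0.269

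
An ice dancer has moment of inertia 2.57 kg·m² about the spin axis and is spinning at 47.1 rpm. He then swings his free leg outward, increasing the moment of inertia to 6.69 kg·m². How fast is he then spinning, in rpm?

Angular momentum about the spin axis is conserved since the torque about it is zero.
ω₂ = I₁ω₁ / I₂ = (2.570)(47.1 rpm) / (6.690) = 18.09 rpm.

ω₂ ≈ 18.1 rpm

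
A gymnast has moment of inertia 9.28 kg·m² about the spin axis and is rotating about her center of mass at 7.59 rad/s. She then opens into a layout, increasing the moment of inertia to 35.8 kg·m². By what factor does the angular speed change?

With no external torque about the axis, L is conserved: I₁ω₁ = I₂ω₂.
ω₂/ω₁ = I₁/I₂ = 9.280 / 35.80 = 0.2592.

ω₂/ω₁ ≈ 0.259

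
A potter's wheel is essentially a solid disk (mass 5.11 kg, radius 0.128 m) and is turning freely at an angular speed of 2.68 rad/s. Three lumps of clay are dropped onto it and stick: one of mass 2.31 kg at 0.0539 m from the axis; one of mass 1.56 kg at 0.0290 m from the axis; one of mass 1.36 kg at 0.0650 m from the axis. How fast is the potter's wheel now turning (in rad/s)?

ω_f ≈ 2.02 rad/s

The added mass arrives with no angular momentum about the axis, and any external torque about the axis is negligible, so the system's angular momentum is conserved.
I_p = ½(5.11)(0.128)² = 0.04186 kg·m².
Added inertia Σmr² = (2.31)(0.0539)² + (1.56)(0.0290)² + (1.36)(0.0650)² = 0.01377 kg·m²; I_f = 0.04186 + 0.01377 = 0.05563 kg·m².
ω_f = I_p ω_i / I_f = (0.04186)(2.68) / 0.05563 = 2.017 rad/s.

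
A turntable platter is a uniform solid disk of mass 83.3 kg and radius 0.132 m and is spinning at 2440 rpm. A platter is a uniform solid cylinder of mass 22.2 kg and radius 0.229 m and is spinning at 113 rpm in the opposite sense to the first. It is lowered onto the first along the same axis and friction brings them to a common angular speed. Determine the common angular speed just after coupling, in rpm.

No external torque acts about the common axis, so total angular momentum is conserved.
Moments of inertia: I_A = ½(83.3)(0.132)² = 0.7257 kg·m²; I_B = ½(22.2)(0.229)² = 0.5821 kg·m².
Taking A's sense as positive: L = (0.7257)(2440) − (0.5821)(113) = 1705 kg·m²·rpm.
Combined I = 0.7257 + 0.5821 = 1.308 kg·m².
ω_f = L / I = 1705 / 1.308 = 1304 rpm.

|ω_f| ≈ 1300 rpm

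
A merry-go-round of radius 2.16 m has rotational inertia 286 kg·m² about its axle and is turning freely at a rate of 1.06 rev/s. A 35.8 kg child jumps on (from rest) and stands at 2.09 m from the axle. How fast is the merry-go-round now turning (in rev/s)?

The added mass arrives with no angular momentum about the axle, and any external torque about the axle is negligible, so the system's angular momentum is conserved.
Added inertia Σmr² = (35.8)(2.09)² = 156.4 kg·m²; I_f = 286.0 + 156.4 = 442.4 kg·m².
ω_f = I_p ω_i / I_f = (286.0)(1.06) / 442.4 = 0.6853 rev/s.

ω_f ≈ 0.685 rev/s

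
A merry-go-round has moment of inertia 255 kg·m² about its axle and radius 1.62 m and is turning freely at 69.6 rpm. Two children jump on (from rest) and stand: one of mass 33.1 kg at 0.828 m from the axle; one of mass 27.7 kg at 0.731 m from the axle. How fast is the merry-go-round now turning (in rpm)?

ω_f ≈ 60.7 rpm

No external torque acts about the axle; L_before = L_after.
Added inertia Σmr² = (33.1)(0.828)² + (27.7)(0.731)² = 37.49 kg·m²; I_f = 255.0 + 37.49 = 292.5 kg·m².
ω_f = I_p ω_i / I_f = (255.0)(69.6) / 292.5 = 60.68 rpm.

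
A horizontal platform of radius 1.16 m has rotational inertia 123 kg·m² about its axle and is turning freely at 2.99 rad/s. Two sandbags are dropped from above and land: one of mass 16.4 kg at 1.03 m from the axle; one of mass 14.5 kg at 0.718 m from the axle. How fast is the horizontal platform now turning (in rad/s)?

ω_f ≈ 2.49 rad/s

No external torque acts about the axle; L_before = L_after.
Added inertia Σmr² = (16.4)(1.03)² + (14.5)(0.718)² = 24.87 kg·m²; I_f = 123.0 + 24.87 = 147.9 kg·m².
ω_f = I_p ω_i / I_f = (123.0)(2.99) / 147.9 = 2.487 rad/s.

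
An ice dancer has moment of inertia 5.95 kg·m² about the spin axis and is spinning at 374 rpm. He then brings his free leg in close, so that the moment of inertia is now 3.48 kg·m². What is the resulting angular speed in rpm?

ω₂ ≈ 639 rpm

Angular momentum about the spin axis is conserved since the torque about it is zero.
ω₂ = I₁ω₁ / I₂ = (5.950)(374 rpm) / (3.480) = 639.5 rpm.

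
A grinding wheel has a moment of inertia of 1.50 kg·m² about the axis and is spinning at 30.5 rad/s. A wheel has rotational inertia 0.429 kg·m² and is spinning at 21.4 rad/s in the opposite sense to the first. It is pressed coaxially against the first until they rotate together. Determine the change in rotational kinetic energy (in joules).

The coupling torques are internal; angular momentum about the shared axis is conserved.
Taking A's sense as positive: L = (1.500)(30.5) − (0.4290)(21.4) = 36.57 kg·m²·rad/s.
Combined I = 1.500 + 0.4290 = 1.929 kg·m².
ω_f = L / I = 36.57 / 1.929 = 18.96 rad/s.
KE_i = ½ΣIω² = 795.9 J; KE_f = ½(1.929)(18.96)² = 346.6 J.

ΔKE ≈ -449 J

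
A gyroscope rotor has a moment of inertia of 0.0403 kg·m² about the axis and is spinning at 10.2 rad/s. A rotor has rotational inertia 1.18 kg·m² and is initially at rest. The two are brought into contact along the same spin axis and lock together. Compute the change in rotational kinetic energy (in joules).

ΔKE ≈ -2.03 J

The coupling torques are internal; angular momentum about the shared axis is conserved.
Taking A's sense as positive: L = (0.04030)(10.2) = 0.4111 kg·m²·rad/s.
Combined I = 0.04030 + 1.180 = 1.220 kg·m².
ω_f = L / I = 0.4111 / 1.220 = 0.3369 rad/s.
KE_i = ½ΣIω² = 2.096 J; KE_f = ½(1.220)(0.3369)² = 0.06923 J.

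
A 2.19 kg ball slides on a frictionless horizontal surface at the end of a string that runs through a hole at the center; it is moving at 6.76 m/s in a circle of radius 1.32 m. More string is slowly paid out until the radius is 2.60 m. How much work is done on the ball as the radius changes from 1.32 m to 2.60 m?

W ≈ -37.1 J

Central (radial) force ⇒ zero torque about the center ⇒ m v r is constant.
v₂ = v₁ r₁ / r₂ = (6.76)(1.32) / (2.60) = 3.432 m/s.
W = ΔKE = ½m(v₂² − v₁²) = -37.14 J.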